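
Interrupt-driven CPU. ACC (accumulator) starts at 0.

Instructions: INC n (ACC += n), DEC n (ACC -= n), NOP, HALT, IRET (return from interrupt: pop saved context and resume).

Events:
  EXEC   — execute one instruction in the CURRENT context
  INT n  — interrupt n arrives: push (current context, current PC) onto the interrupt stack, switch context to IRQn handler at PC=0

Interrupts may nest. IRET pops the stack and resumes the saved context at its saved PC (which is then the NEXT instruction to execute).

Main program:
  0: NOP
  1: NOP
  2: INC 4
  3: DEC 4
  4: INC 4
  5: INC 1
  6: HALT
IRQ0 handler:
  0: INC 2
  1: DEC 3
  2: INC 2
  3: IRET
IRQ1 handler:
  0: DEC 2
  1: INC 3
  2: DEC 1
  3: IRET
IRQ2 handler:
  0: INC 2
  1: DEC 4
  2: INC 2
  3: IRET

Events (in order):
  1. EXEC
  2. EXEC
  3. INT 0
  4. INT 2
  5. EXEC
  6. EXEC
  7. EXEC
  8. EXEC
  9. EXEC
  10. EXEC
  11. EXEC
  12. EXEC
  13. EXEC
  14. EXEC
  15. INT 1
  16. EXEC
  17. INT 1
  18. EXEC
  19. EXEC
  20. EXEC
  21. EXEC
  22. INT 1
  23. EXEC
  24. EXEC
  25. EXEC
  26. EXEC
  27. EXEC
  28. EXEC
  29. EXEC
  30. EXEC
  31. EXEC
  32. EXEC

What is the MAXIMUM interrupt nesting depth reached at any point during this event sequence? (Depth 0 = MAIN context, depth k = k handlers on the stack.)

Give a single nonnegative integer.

Event 1 (EXEC): [MAIN] PC=0: NOP [depth=0]
Event 2 (EXEC): [MAIN] PC=1: NOP [depth=0]
Event 3 (INT 0): INT 0 arrives: push (MAIN, PC=2), enter IRQ0 at PC=0 (depth now 1) [depth=1]
Event 4 (INT 2): INT 2 arrives: push (IRQ0, PC=0), enter IRQ2 at PC=0 (depth now 2) [depth=2]
Event 5 (EXEC): [IRQ2] PC=0: INC 2 -> ACC=2 [depth=2]
Event 6 (EXEC): [IRQ2] PC=1: DEC 4 -> ACC=-2 [depth=2]
Event 7 (EXEC): [IRQ2] PC=2: INC 2 -> ACC=0 [depth=2]
Event 8 (EXEC): [IRQ2] PC=3: IRET -> resume IRQ0 at PC=0 (depth now 1) [depth=1]
Event 9 (EXEC): [IRQ0] PC=0: INC 2 -> ACC=2 [depth=1]
Event 10 (EXEC): [IRQ0] PC=1: DEC 3 -> ACC=-1 [depth=1]
Event 11 (EXEC): [IRQ0] PC=2: INC 2 -> ACC=1 [depth=1]
Event 12 (EXEC): [IRQ0] PC=3: IRET -> resume MAIN at PC=2 (depth now 0) [depth=0]
Event 13 (EXEC): [MAIN] PC=2: INC 4 -> ACC=5 [depth=0]
Event 14 (EXEC): [MAIN] PC=3: DEC 4 -> ACC=1 [depth=0]
Event 15 (INT 1): INT 1 arrives: push (MAIN, PC=4), enter IRQ1 at PC=0 (depth now 1) [depth=1]
Event 16 (EXEC): [IRQ1] PC=0: DEC 2 -> ACC=-1 [depth=1]
Event 17 (INT 1): INT 1 arrives: push (IRQ1, PC=1), enter IRQ1 at PC=0 (depth now 2) [depth=2]
Event 18 (EXEC): [IRQ1] PC=0: DEC 2 -> ACC=-3 [depth=2]
Event 19 (EXEC): [IRQ1] PC=1: INC 3 -> ACC=0 [depth=2]
Event 20 (EXEC): [IRQ1] PC=2: DEC 1 -> ACC=-1 [depth=2]
Event 21 (EXEC): [IRQ1] PC=3: IRET -> resume IRQ1 at PC=1 (depth now 1) [depth=1]
Event 22 (INT 1): INT 1 arrives: push (IRQ1, PC=1), enter IRQ1 at PC=0 (depth now 2) [depth=2]
Event 23 (EXEC): [IRQ1] PC=0: DEC 2 -> ACC=-3 [depth=2]
Event 24 (EXEC): [IRQ1] PC=1: INC 3 -> ACC=0 [depth=2]
Event 25 (EXEC): [IRQ1] PC=2: DEC 1 -> ACC=-1 [depth=2]
Event 26 (EXEC): [IRQ1] PC=3: IRET -> resume IRQ1 at PC=1 (depth now 1) [depth=1]
Event 27 (EXEC): [IRQ1] PC=1: INC 3 -> ACC=2 [depth=1]
Event 28 (EXEC): [IRQ1] PC=2: DEC 1 -> ACC=1 [depth=1]
Event 29 (EXEC): [IRQ1] PC=3: IRET -> resume MAIN at PC=4 (depth now 0) [depth=0]
Event 30 (EXEC): [MAIN] PC=4: INC 4 -> ACC=5 [depth=0]
Event 31 (EXEC): [MAIN] PC=5: INC 1 -> ACC=6 [depth=0]
Event 32 (EXEC): [MAIN] PC=6: HALT [depth=0]
Max depth observed: 2

Answer: 2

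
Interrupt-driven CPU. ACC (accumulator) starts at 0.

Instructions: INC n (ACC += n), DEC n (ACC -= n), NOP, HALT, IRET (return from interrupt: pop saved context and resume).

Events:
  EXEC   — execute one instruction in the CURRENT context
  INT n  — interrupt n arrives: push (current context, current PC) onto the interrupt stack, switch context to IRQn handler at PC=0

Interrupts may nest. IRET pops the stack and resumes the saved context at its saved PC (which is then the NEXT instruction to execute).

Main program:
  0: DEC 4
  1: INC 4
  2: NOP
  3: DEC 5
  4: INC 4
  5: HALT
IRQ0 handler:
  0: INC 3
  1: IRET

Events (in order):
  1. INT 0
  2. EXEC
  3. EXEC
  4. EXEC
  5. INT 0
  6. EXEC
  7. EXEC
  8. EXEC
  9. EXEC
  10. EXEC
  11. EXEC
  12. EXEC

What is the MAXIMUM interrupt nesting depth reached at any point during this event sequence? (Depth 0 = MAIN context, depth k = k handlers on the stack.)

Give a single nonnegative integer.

Event 1 (INT 0): INT 0 arrives: push (MAIN, PC=0), enter IRQ0 at PC=0 (depth now 1) [depth=1]
Event 2 (EXEC): [IRQ0] PC=0: INC 3 -> ACC=3 [depth=1]
Event 3 (EXEC): [IRQ0] PC=1: IRET -> resume MAIN at PC=0 (depth now 0) [depth=0]
Event 4 (EXEC): [MAIN] PC=0: DEC 4 -> ACC=-1 [depth=0]
Event 5 (INT 0): INT 0 arrives: push (MAIN, PC=1), enter IRQ0 at PC=0 (depth now 1) [depth=1]
Event 6 (EXEC): [IRQ0] PC=0: INC 3 -> ACC=2 [depth=1]
Event 7 (EXEC): [IRQ0] PC=1: IRET -> resume MAIN at PC=1 (depth now 0) [depth=0]
Event 8 (EXEC): [MAIN] PC=1: INC 4 -> ACC=6 [depth=0]
Event 9 (EXEC): [MAIN] PC=2: NOP [depth=0]
Event 10 (EXEC): [MAIN] PC=3: DEC 5 -> ACC=1 [depth=0]
Event 11 (EXEC): [MAIN] PC=4: INC 4 -> ACC=5 [depth=0]
Event 12 (EXEC): [MAIN] PC=5: HALT [depth=0]
Max depth observed: 1

Answer: 1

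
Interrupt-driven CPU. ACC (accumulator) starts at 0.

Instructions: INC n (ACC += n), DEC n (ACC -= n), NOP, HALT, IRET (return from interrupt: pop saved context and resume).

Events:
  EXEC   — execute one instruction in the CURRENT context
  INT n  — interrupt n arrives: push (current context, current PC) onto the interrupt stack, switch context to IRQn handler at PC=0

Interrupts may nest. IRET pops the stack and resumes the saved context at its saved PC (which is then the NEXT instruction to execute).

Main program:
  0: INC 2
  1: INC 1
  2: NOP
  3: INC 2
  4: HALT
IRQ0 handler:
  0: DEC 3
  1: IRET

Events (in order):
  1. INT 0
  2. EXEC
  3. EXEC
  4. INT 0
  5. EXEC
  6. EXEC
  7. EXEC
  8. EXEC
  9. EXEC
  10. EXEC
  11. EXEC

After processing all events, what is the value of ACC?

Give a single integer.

Event 1 (INT 0): INT 0 arrives: push (MAIN, PC=0), enter IRQ0 at PC=0 (depth now 1)
Event 2 (EXEC): [IRQ0] PC=0: DEC 3 -> ACC=-3
Event 3 (EXEC): [IRQ0] PC=1: IRET -> resume MAIN at PC=0 (depth now 0)
Event 4 (INT 0): INT 0 arrives: push (MAIN, PC=0), enter IRQ0 at PC=0 (depth now 1)
Event 5 (EXEC): [IRQ0] PC=0: DEC 3 -> ACC=-6
Event 6 (EXEC): [IRQ0] PC=1: IRET -> resume MAIN at PC=0 (depth now 0)
Event 7 (EXEC): [MAIN] PC=0: INC 2 -> ACC=-4
Event 8 (EXEC): [MAIN] PC=1: INC 1 -> ACC=-3
Event 9 (EXEC): [MAIN] PC=2: NOP
Event 10 (EXEC): [MAIN] PC=3: INC 2 -> ACC=-1
Event 11 (EXEC): [MAIN] PC=4: HALT

Answer: -1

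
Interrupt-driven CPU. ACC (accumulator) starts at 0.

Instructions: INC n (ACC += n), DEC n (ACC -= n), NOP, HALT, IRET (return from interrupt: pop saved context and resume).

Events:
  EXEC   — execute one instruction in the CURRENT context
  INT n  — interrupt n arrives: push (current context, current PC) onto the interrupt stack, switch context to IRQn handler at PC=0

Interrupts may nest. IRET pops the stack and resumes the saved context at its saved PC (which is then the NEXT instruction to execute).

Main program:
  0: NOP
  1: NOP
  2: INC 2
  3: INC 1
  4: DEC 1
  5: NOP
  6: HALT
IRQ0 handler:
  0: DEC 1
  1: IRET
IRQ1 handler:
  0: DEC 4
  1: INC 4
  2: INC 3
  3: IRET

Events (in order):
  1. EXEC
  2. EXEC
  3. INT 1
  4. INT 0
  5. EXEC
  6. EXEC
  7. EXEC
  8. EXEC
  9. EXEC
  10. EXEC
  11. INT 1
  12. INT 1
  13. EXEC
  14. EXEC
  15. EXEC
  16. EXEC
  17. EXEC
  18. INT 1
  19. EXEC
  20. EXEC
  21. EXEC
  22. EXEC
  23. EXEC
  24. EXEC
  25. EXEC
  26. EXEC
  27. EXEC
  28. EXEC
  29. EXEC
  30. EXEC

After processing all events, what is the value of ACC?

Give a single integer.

Event 1 (EXEC): [MAIN] PC=0: NOP
Event 2 (EXEC): [MAIN] PC=1: NOP
Event 3 (INT 1): INT 1 arrives: push (MAIN, PC=2), enter IRQ1 at PC=0 (depth now 1)
Event 4 (INT 0): INT 0 arrives: push (IRQ1, PC=0), enter IRQ0 at PC=0 (depth now 2)
Event 5 (EXEC): [IRQ0] PC=0: DEC 1 -> ACC=-1
Event 6 (EXEC): [IRQ0] PC=1: IRET -> resume IRQ1 at PC=0 (depth now 1)
Event 7 (EXEC): [IRQ1] PC=0: DEC 4 -> ACC=-5
Event 8 (EXEC): [IRQ1] PC=1: INC 4 -> ACC=-1
Event 9 (EXEC): [IRQ1] PC=2: INC 3 -> ACC=2
Event 10 (EXEC): [IRQ1] PC=3: IRET -> resume MAIN at PC=2 (depth now 0)
Event 11 (INT 1): INT 1 arrives: push (MAIN, PC=2), enter IRQ1 at PC=0 (depth now 1)
Event 12 (INT 1): INT 1 arrives: push (IRQ1, PC=0), enter IRQ1 at PC=0 (depth now 2)
Event 13 (EXEC): [IRQ1] PC=0: DEC 4 -> ACC=-2
Event 14 (EXEC): [IRQ1] PC=1: INC 4 -> ACC=2
Event 15 (EXEC): [IRQ1] PC=2: INC 3 -> ACC=5
Event 16 (EXEC): [IRQ1] PC=3: IRET -> resume IRQ1 at PC=0 (depth now 1)
Event 17 (EXEC): [IRQ1] PC=0: DEC 4 -> ACC=1
Event 18 (INT 1): INT 1 arrives: push (IRQ1, PC=1), enter IRQ1 at PC=0 (depth now 2)
Event 19 (EXEC): [IRQ1] PC=0: DEC 4 -> ACC=-3
Event 20 (EXEC): [IRQ1] PC=1: INC 4 -> ACC=1
Event 21 (EXEC): [IRQ1] PC=2: INC 3 -> ACC=4
Event 22 (EXEC): [IRQ1] PC=3: IRET -> resume IRQ1 at PC=1 (depth now 1)
Event 23 (EXEC): [IRQ1] PC=1: INC 4 -> ACC=8
Event 24 (EXEC): [IRQ1] PC=2: INC 3 -> ACC=11
Event 25 (EXEC): [IRQ1] PC=3: IRET -> resume MAIN at PC=2 (depth now 0)
Event 26 (EXEC): [MAIN] PC=2: INC 2 -> ACC=13
Event 27 (EXEC): [MAIN] PC=3: INC 1 -> ACC=14
Event 28 (EXEC): [MAIN] PC=4: DEC 1 -> ACC=13
Event 29 (EXEC): [MAIN] PC=5: NOP
Event 30 (EXEC): [MAIN] PC=6: HALT

Answer: 13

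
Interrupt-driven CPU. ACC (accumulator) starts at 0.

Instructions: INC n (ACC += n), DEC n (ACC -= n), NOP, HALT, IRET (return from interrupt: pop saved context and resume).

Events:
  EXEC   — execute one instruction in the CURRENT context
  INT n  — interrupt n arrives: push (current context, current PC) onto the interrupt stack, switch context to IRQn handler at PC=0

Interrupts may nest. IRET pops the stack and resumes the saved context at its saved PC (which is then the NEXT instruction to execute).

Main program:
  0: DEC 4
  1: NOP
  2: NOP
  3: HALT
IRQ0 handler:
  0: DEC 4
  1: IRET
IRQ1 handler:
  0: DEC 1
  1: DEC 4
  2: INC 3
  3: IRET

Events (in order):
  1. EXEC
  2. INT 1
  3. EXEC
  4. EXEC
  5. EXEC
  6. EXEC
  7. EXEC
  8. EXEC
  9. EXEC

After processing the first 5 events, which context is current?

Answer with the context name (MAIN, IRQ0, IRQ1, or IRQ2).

Answer: IRQ1

Derivation:
Event 1 (EXEC): [MAIN] PC=0: DEC 4 -> ACC=-4
Event 2 (INT 1): INT 1 arrives: push (MAIN, PC=1), enter IRQ1 at PC=0 (depth now 1)
Event 3 (EXEC): [IRQ1] PC=0: DEC 1 -> ACC=-5
Event 4 (EXEC): [IRQ1] PC=1: DEC 4 -> ACC=-9
Event 5 (EXEC): [IRQ1] PC=2: INC 3 -> ACC=-6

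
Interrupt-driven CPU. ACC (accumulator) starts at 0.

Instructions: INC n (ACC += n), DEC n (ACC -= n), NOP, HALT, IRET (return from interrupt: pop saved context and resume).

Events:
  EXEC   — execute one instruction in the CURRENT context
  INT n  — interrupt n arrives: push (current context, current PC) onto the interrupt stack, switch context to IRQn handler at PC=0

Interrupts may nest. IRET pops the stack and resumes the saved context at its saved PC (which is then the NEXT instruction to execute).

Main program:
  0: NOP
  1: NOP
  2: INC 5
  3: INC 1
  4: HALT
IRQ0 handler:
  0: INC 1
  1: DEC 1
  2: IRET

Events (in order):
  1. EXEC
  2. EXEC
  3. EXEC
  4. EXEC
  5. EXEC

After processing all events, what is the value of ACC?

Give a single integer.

Answer: 6

Derivation:
Event 1 (EXEC): [MAIN] PC=0: NOP
Event 2 (EXEC): [MAIN] PC=1: NOP
Event 3 (EXEC): [MAIN] PC=2: INC 5 -> ACC=5
Event 4 (EXEC): [MAIN] PC=3: INC 1 -> ACC=6
Event 5 (EXEC): [MAIN] PC=4: HALT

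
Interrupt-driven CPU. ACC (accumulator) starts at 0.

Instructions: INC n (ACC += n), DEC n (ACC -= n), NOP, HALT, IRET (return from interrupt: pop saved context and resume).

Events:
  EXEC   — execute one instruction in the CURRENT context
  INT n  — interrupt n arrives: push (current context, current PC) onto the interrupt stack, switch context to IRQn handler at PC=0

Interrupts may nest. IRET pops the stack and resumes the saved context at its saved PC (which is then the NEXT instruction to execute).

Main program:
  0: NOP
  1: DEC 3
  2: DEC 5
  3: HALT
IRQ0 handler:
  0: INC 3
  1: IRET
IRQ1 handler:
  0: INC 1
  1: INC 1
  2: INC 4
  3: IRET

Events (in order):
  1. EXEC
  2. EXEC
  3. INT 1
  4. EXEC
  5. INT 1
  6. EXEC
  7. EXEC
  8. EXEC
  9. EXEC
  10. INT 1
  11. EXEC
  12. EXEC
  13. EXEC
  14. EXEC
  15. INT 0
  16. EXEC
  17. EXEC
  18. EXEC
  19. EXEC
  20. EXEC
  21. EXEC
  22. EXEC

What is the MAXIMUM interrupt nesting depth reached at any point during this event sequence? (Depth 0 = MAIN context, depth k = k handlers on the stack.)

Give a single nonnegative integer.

Answer: 2

Derivation:
Event 1 (EXEC): [MAIN] PC=0: NOP [depth=0]
Event 2 (EXEC): [MAIN] PC=1: DEC 3 -> ACC=-3 [depth=0]
Event 3 (INT 1): INT 1 arrives: push (MAIN, PC=2), enter IRQ1 at PC=0 (depth now 1) [depth=1]
Event 4 (EXEC): [IRQ1] PC=0: INC 1 -> ACC=-2 [depth=1]
Event 5 (INT 1): INT 1 arrives: push (IRQ1, PC=1), enter IRQ1 at PC=0 (depth now 2) [depth=2]
Event 6 (EXEC): [IRQ1] PC=0: INC 1 -> ACC=-1 [depth=2]
Event 7 (EXEC): [IRQ1] PC=1: INC 1 -> ACC=0 [depth=2]
Event 8 (EXEC): [IRQ1] PC=2: INC 4 -> ACC=4 [depth=2]
Event 9 (EXEC): [IRQ1] PC=3: IRET -> resume IRQ1 at PC=1 (depth now 1) [depth=1]
Event 10 (INT 1): INT 1 arrives: push (IRQ1, PC=1), enter IRQ1 at PC=0 (depth now 2) [depth=2]
Event 11 (EXEC): [IRQ1] PC=0: INC 1 -> ACC=5 [depth=2]
Event 12 (EXEC): [IRQ1] PC=1: INC 1 -> ACC=6 [depth=2]
Event 13 (EXEC): [IRQ1] PC=2: INC 4 -> ACC=10 [depth=2]
Event 14 (EXEC): [IRQ1] PC=3: IRET -> resume IRQ1 at PC=1 (depth now 1) [depth=1]
Event 15 (INT 0): INT 0 arrives: push (IRQ1, PC=1), enter IRQ0 at PC=0 (depth now 2) [depth=2]
Event 16 (EXEC): [IRQ0] PC=0: INC 3 -> ACC=13 [depth=2]
Event 17 (EXEC): [IRQ0] PC=1: IRET -> resume IRQ1 at PC=1 (depth now 1) [depth=1]
Event 18 (EXEC): [IRQ1] PC=1: INC 1 -> ACC=14 [depth=1]
Event 19 (EXEC): [IRQ1] PC=2: INC 4 -> ACC=18 [depth=1]
Event 20 (EXEC): [IRQ1] PC=3: IRET -> resume MAIN at PC=2 (depth now 0) [depth=0]
Event 21 (EXEC): [MAIN] PC=2: DEC 5 -> ACC=13 [depth=0]
Event 22 (EXEC): [MAIN] PC=3: HALT [depth=0]
Max depth observed: 2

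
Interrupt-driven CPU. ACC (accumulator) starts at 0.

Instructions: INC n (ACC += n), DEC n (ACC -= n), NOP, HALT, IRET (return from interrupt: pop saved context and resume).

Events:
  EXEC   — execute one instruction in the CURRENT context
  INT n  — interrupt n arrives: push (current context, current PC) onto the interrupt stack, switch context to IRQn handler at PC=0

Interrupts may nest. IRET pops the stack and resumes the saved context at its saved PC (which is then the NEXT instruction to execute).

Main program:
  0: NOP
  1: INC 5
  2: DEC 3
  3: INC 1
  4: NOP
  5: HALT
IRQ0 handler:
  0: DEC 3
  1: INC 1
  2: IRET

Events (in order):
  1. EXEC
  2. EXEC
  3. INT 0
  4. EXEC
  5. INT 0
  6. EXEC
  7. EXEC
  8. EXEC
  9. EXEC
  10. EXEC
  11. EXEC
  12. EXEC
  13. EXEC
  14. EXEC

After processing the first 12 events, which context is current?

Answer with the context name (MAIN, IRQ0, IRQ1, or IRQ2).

Answer: MAIN

Derivation:
Event 1 (EXEC): [MAIN] PC=0: NOP
Event 2 (EXEC): [MAIN] PC=1: INC 5 -> ACC=5
Event 3 (INT 0): INT 0 arrives: push (MAIN, PC=2), enter IRQ0 at PC=0 (depth now 1)
Event 4 (EXEC): [IRQ0] PC=0: DEC 3 -> ACC=2
Event 5 (INT 0): INT 0 arrives: push (IRQ0, PC=1), enter IRQ0 at PC=0 (depth now 2)
Event 6 (EXEC): [IRQ0] PC=0: DEC 3 -> ACC=-1
Event 7 (EXEC): [IRQ0] PC=1: INC 1 -> ACC=0
Event 8 (EXEC): [IRQ0] PC=2: IRET -> resume IRQ0 at PC=1 (depth now 1)
Event 9 (EXEC): [IRQ0] PC=1: INC 1 -> ACC=1
Event 10 (EXEC): [IRQ0] PC=2: IRET -> resume MAIN at PC=2 (depth now 0)
Event 11 (EXEC): [MAIN] PC=2: DEC 3 -> ACC=-2
Event 12 (EXEC): [MAIN] PC=3: INC 1 -> ACC=-1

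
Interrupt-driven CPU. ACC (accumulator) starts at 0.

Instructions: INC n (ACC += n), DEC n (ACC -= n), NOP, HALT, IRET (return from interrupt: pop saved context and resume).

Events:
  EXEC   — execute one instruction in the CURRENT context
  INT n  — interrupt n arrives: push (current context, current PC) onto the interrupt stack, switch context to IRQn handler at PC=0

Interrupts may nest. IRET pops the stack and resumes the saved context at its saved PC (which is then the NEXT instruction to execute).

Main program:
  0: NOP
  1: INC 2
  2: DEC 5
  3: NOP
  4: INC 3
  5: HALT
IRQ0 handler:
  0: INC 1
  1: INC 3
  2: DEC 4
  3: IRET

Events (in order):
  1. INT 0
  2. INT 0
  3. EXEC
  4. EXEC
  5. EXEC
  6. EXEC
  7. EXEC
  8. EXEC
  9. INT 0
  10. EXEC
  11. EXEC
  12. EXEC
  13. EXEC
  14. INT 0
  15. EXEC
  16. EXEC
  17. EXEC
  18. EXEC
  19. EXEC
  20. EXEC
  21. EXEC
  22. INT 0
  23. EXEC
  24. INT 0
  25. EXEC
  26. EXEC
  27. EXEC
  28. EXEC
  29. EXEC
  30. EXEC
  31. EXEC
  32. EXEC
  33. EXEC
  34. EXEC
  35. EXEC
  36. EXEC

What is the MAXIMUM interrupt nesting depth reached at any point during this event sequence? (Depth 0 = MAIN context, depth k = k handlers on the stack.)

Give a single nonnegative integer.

Answer: 2

Derivation:
Event 1 (INT 0): INT 0 arrives: push (MAIN, PC=0), enter IRQ0 at PC=0 (depth now 1) [depth=1]
Event 2 (INT 0): INT 0 arrives: push (IRQ0, PC=0), enter IRQ0 at PC=0 (depth now 2) [depth=2]
Event 3 (EXEC): [IRQ0] PC=0: INC 1 -> ACC=1 [depth=2]
Event 4 (EXEC): [IRQ0] PC=1: INC 3 -> ACC=4 [depth=2]
Event 5 (EXEC): [IRQ0] PC=2: DEC 4 -> ACC=0 [depth=2]
Event 6 (EXEC): [IRQ0] PC=3: IRET -> resume IRQ0 at PC=0 (depth now 1) [depth=1]
Event 7 (EXEC): [IRQ0] PC=0: INC 1 -> ACC=1 [depth=1]
Event 8 (EXEC): [IRQ0] PC=1: INC 3 -> ACC=4 [depth=1]
Event 9 (INT 0): INT 0 arrives: push (IRQ0, PC=2), enter IRQ0 at PC=0 (depth now 2) [depth=2]
Event 10 (EXEC): [IRQ0] PC=0: INC 1 -> ACC=5 [depth=2]
Event 11 (EXEC): [IRQ0] PC=1: INC 3 -> ACC=8 [depth=2]
Event 12 (EXEC): [IRQ0] PC=2: DEC 4 -> ACC=4 [depth=2]
Event 13 (EXEC): [IRQ0] PC=3: IRET -> resume IRQ0 at PC=2 (depth now 1) [depth=1]
Event 14 (INT 0): INT 0 arrives: push (IRQ0, PC=2), enter IRQ0 at PC=0 (depth now 2) [depth=2]
Event 15 (EXEC): [IRQ0] PC=0: INC 1 -> ACC=5 [depth=2]
Event 16 (EXEC): [IRQ0] PC=1: INC 3 -> ACC=8 [depth=2]
Event 17 (EXEC): [IRQ0] PC=2: DEC 4 -> ACC=4 [depth=2]
Event 18 (EXEC): [IRQ0] PC=3: IRET -> resume IRQ0 at PC=2 (depth now 1) [depth=1]
Event 19 (EXEC): [IRQ0] PC=2: DEC 4 -> ACC=0 [depth=1]
Event 20 (EXEC): [IRQ0] PC=3: IRET -> resume MAIN at PC=0 (depth now 0) [depth=0]
Event 21 (EXEC): [MAIN] PC=0: NOP [depth=0]
Event 22 (INT 0): INT 0 arrives: push (MAIN, PC=1), enter IRQ0 at PC=0 (depth now 1) [depth=1]
Event 23 (EXEC): [IRQ0] PC=0: INC 1 -> ACC=1 [depth=1]
Event 24 (INT 0): INT 0 arrives: push (IRQ0, PC=1), enter IRQ0 at PC=0 (depth now 2) [depth=2]
Event 25 (EXEC): [IRQ0] PC=0: INC 1 -> ACC=2 [depth=2]
Event 26 (EXEC): [IRQ0] PC=1: INC 3 -> ACC=5 [depth=2]
Event 27 (EXEC): [IRQ0] PC=2: DEC 4 -> ACC=1 [depth=2]
Event 28 (EXEC): [IRQ0] PC=3: IRET -> resume IRQ0 at PC=1 (depth now 1) [depth=1]
Event 29 (EXEC): [IRQ0] PC=1: INC 3 -> ACC=4 [depth=1]
Event 30 (EXEC): [IRQ0] PC=2: DEC 4 -> ACC=0 [depth=1]
Event 31 (EXEC): [IRQ0] PC=3: IRET -> resume MAIN at PC=1 (depth now 0) [depth=0]
Event 32 (EXEC): [MAIN] PC=1: INC 2 -> ACC=2 [depth=0]
Event 33 (EXEC): [MAIN] PC=2: DEC 5 -> ACC=-3 [depth=0]
Event 34 (EXEC): [MAIN] PC=3: NOP [depth=0]
Event 35 (EXEC): [MAIN] PC=4: INC 3 -> ACC=0 [depth=0]
Event 36 (EXEC): [MAIN] PC=5: HALT [depth=0]
Max depth observed: 2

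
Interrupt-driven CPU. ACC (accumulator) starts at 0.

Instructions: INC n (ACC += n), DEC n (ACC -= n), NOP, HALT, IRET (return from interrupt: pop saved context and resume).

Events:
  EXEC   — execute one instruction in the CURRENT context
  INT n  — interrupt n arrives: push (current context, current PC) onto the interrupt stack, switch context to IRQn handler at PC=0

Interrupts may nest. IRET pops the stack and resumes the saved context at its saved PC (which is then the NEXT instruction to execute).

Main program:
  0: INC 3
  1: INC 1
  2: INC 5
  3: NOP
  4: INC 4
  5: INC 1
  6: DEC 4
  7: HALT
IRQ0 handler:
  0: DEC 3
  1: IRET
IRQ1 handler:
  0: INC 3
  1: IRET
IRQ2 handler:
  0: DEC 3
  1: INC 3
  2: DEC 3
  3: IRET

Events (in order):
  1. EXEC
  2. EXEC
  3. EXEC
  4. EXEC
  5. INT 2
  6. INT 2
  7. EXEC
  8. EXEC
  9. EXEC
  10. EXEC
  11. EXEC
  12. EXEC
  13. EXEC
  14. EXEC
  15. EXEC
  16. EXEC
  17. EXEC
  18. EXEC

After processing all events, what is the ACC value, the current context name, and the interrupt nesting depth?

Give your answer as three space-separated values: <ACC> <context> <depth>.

Event 1 (EXEC): [MAIN] PC=0: INC 3 -> ACC=3
Event 2 (EXEC): [MAIN] PC=1: INC 1 -> ACC=4
Event 3 (EXEC): [MAIN] PC=2: INC 5 -> ACC=9
Event 4 (EXEC): [MAIN] PC=3: NOP
Event 5 (INT 2): INT 2 arrives: push (MAIN, PC=4), enter IRQ2 at PC=0 (depth now 1)
Event 6 (INT 2): INT 2 arrives: push (IRQ2, PC=0), enter IRQ2 at PC=0 (depth now 2)
Event 7 (EXEC): [IRQ2] PC=0: DEC 3 -> ACC=6
Event 8 (EXEC): [IRQ2] PC=1: INC 3 -> ACC=9
Event 9 (EXEC): [IRQ2] PC=2: DEC 3 -> ACC=6
Event 10 (EXEC): [IRQ2] PC=3: IRET -> resume IRQ2 at PC=0 (depth now 1)
Event 11 (EXEC): [IRQ2] PC=0: DEC 3 -> ACC=3
Event 12 (EXEC): [IRQ2] PC=1: INC 3 -> ACC=6
Event 13 (EXEC): [IRQ2] PC=2: DEC 3 -> ACC=3
Event 14 (EXEC): [IRQ2] PC=3: IRET -> resume MAIN at PC=4 (depth now 0)
Event 15 (EXEC): [MAIN] PC=4: INC 4 -> ACC=7
Event 16 (EXEC): [MAIN] PC=5: INC 1 -> ACC=8
Event 17 (EXEC): [MAIN] PC=6: DEC 4 -> ACC=4
Event 18 (EXEC): [MAIN] PC=7: HALT

Answer: 4 MAIN 0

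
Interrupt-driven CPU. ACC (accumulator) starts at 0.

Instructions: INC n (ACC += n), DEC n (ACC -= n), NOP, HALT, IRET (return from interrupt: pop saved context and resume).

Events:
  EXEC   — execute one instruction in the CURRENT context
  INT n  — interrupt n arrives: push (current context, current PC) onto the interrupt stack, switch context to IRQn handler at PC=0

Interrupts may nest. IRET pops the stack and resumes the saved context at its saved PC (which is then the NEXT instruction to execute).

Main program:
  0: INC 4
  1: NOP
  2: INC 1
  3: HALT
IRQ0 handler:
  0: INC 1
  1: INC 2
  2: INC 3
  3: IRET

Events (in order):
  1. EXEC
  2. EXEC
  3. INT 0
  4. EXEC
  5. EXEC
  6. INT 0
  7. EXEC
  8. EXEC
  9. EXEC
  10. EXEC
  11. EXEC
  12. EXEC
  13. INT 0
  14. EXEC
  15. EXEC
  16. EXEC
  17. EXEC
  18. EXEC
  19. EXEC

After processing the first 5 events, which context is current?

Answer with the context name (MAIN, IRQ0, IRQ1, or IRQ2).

Answer: IRQ0

Derivation:
Event 1 (EXEC): [MAIN] PC=0: INC 4 -> ACC=4
Event 2 (EXEC): [MAIN] PC=1: NOP
Event 3 (INT 0): INT 0 arrives: push (MAIN, PC=2), enter IRQ0 at PC=0 (depth now 1)
Event 4 (EXEC): [IRQ0] PC=0: INC 1 -> ACC=5
Event 5 (EXEC): [IRQ0] PC=1: INC 2 -> ACC=7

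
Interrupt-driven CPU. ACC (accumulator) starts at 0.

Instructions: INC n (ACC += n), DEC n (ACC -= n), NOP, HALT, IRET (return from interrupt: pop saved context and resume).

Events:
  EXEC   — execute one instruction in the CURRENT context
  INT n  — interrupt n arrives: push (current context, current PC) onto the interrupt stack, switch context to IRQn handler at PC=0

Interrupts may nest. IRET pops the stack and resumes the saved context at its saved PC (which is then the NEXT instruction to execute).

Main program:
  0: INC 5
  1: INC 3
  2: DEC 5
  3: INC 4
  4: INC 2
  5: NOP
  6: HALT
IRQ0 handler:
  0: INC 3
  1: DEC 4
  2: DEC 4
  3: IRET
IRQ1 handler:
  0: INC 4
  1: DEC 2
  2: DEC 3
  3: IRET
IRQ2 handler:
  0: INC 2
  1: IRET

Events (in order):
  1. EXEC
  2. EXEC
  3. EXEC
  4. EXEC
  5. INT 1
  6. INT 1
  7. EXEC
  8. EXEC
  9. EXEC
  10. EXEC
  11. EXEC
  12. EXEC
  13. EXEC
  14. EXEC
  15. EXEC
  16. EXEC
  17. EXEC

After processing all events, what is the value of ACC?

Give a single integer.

Event 1 (EXEC): [MAIN] PC=0: INC 5 -> ACC=5
Event 2 (EXEC): [MAIN] PC=1: INC 3 -> ACC=8
Event 3 (EXEC): [MAIN] PC=2: DEC 5 -> ACC=3
Event 4 (EXEC): [MAIN] PC=3: INC 4 -> ACC=7
Event 5 (INT 1): INT 1 arrives: push (MAIN, PC=4), enter IRQ1 at PC=0 (depth now 1)
Event 6 (INT 1): INT 1 arrives: push (IRQ1, PC=0), enter IRQ1 at PC=0 (depth now 2)
Event 7 (EXEC): [IRQ1] PC=0: INC 4 -> ACC=11
Event 8 (EXEC): [IRQ1] PC=1: DEC 2 -> ACC=9
Event 9 (EXEC): [IRQ1] PC=2: DEC 3 -> ACC=6
Event 10 (EXEC): [IRQ1] PC=3: IRET -> resume IRQ1 at PC=0 (depth now 1)
Event 11 (EXEC): [IRQ1] PC=0: INC 4 -> ACC=10
Event 12 (EXEC): [IRQ1] PC=1: DEC 2 -> ACC=8
Event 13 (EXEC): [IRQ1] PC=2: DEC 3 -> ACC=5
Event 14 (EXEC): [IRQ1] PC=3: IRET -> resume MAIN at PC=4 (depth now 0)
Event 15 (EXEC): [MAIN] PC=4: INC 2 -> ACC=7
Event 16 (EXEC): [MAIN] PC=5: NOP
Event 17 (EXEC): [MAIN] PC=6: HALT

Answer: 7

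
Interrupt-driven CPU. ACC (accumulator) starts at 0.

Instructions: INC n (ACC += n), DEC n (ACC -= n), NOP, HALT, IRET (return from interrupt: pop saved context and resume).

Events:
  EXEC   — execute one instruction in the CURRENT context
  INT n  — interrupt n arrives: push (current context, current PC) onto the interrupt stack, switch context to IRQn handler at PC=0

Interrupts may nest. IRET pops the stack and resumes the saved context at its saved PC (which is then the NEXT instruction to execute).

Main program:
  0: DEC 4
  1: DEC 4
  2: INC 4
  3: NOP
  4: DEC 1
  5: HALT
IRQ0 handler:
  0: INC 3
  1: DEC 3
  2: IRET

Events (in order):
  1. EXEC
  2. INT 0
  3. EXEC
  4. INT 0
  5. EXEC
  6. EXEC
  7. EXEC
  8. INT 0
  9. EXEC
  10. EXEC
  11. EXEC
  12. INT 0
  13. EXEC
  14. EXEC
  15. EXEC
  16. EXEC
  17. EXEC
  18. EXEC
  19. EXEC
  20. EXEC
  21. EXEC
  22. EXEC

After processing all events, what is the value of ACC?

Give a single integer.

Answer: -5

Derivation:
Event 1 (EXEC): [MAIN] PC=0: DEC 4 -> ACC=-4
Event 2 (INT 0): INT 0 arrives: push (MAIN, PC=1), enter IRQ0 at PC=0 (depth now 1)
Event 3 (EXEC): [IRQ0] PC=0: INC 3 -> ACC=-1
Event 4 (INT 0): INT 0 arrives: push (IRQ0, PC=1), enter IRQ0 at PC=0 (depth now 2)
Event 5 (EXEC): [IRQ0] PC=0: INC 3 -> ACC=2
Event 6 (EXEC): [IRQ0] PC=1: DEC 3 -> ACC=-1
Event 7 (EXEC): [IRQ0] PC=2: IRET -> resume IRQ0 at PC=1 (depth now 1)
Event 8 (INT 0): INT 0 arrives: push (IRQ0, PC=1), enter IRQ0 at PC=0 (depth now 2)
Event 9 (EXEC): [IRQ0] PC=0: INC 3 -> ACC=2
Event 10 (EXEC): [IRQ0] PC=1: DEC 3 -> ACC=-1
Event 11 (EXEC): [IRQ0] PC=2: IRET -> resume IRQ0 at PC=1 (depth now 1)
Event 12 (INT 0): INT 0 arrives: push (IRQ0, PC=1), enter IRQ0 at PC=0 (depth now 2)
Event 13 (EXEC): [IRQ0] PC=0: INC 3 -> ACC=2
Event 14 (EXEC): [IRQ0] PC=1: DEC 3 -> ACC=-1
Event 15 (EXEC): [IRQ0] PC=2: IRET -> resume IRQ0 at PC=1 (depth now 1)
Event 16 (EXEC): [IRQ0] PC=1: DEC 3 -> ACC=-4
Event 17 (EXEC): [IRQ0] PC=2: IRET -> resume MAIN at PC=1 (depth now 0)
Event 18 (EXEC): [MAIN] PC=1: DEC 4 -> ACC=-8
Event 19 (EXEC): [MAIN] PC=2: INC 4 -> ACC=-4
Event 20 (EXEC): [MAIN] PC=3: NOP
Event 21 (EXEC): [MAIN] PC=4: DEC 1 -> ACC=-5
Event 22 (EXEC): [MAIN] PC=5: HALT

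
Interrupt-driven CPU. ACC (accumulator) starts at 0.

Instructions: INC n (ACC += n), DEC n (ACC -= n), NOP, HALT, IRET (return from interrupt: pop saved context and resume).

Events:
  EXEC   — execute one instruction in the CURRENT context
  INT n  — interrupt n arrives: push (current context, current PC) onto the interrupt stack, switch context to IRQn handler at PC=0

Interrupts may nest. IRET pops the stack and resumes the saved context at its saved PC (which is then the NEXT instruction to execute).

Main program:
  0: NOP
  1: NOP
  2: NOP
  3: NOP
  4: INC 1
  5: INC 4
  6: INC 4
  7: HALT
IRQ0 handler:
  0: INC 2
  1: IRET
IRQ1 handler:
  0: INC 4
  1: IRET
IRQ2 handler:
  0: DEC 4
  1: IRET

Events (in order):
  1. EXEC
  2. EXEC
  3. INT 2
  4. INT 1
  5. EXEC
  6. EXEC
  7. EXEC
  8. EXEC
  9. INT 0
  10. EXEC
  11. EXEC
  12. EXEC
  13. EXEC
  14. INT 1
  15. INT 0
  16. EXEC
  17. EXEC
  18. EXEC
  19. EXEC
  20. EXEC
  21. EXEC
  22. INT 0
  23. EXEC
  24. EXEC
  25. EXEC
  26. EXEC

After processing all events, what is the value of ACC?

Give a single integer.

Event 1 (EXEC): [MAIN] PC=0: NOP
Event 2 (EXEC): [MAIN] PC=1: NOP
Event 3 (INT 2): INT 2 arrives: push (MAIN, PC=2), enter IRQ2 at PC=0 (depth now 1)
Event 4 (INT 1): INT 1 arrives: push (IRQ2, PC=0), enter IRQ1 at PC=0 (depth now 2)
Event 5 (EXEC): [IRQ1] PC=0: INC 4 -> ACC=4
Event 6 (EXEC): [IRQ1] PC=1: IRET -> resume IRQ2 at PC=0 (depth now 1)
Event 7 (EXEC): [IRQ2] PC=0: DEC 4 -> ACC=0
Event 8 (EXEC): [IRQ2] PC=1: IRET -> resume MAIN at PC=2 (depth now 0)
Event 9 (INT 0): INT 0 arrives: push (MAIN, PC=2), enter IRQ0 at PC=0 (depth now 1)
Event 10 (EXEC): [IRQ0] PC=0: INC 2 -> ACC=2
Event 11 (EXEC): [IRQ0] PC=1: IRET -> resume MAIN at PC=2 (depth now 0)
Event 12 (EXEC): [MAIN] PC=2: NOP
Event 13 (EXEC): [MAIN] PC=3: NOP
Event 14 (INT 1): INT 1 arrives: push (MAIN, PC=4), enter IRQ1 at PC=0 (depth now 1)
Event 15 (INT 0): INT 0 arrives: push (IRQ1, PC=0), enter IRQ0 at PC=0 (depth now 2)
Event 16 (EXEC): [IRQ0] PC=0: INC 2 -> ACC=4
Event 17 (EXEC): [IRQ0] PC=1: IRET -> resume IRQ1 at PC=0 (depth now 1)
Event 18 (EXEC): [IRQ1] PC=0: INC 4 -> ACC=8
Event 19 (EXEC): [IRQ1] PC=1: IRET -> resume MAIN at PC=4 (depth now 0)
Event 20 (EXEC): [MAIN] PC=4: INC 1 -> ACC=9
Event 21 (EXEC): [MAIN] PC=5: INC 4 -> ACC=13
Event 22 (INT 0): INT 0 arrives: push (MAIN, PC=6), enter IRQ0 at PC=0 (depth now 1)
Event 23 (EXEC): [IRQ0] PC=0: INC 2 -> ACC=15
Event 24 (EXEC): [IRQ0] PC=1: IRET -> resume MAIN at PC=6 (depth now 0)
Event 25 (EXEC): [MAIN] PC=6: INC 4 -> ACC=19
Event 26 (EXEC): [MAIN] PC=7: HALT

Answer: 19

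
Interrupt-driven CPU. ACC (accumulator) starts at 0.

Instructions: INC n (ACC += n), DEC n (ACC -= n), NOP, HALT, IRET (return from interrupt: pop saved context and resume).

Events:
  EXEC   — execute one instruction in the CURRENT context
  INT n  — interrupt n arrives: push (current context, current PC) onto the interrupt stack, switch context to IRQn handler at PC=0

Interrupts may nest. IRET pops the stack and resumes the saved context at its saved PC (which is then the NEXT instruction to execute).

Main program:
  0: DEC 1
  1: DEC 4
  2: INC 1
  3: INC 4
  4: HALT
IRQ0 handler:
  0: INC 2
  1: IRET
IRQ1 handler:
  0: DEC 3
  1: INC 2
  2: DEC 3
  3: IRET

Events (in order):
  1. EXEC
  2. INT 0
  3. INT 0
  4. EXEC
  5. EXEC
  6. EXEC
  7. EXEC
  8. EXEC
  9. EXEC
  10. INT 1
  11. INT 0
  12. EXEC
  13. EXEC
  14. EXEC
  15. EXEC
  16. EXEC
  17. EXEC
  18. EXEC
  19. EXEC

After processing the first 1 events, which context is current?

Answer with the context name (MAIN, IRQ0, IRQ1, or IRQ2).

Event 1 (EXEC): [MAIN] PC=0: DEC 1 -> ACC=-1

Answer: MAIN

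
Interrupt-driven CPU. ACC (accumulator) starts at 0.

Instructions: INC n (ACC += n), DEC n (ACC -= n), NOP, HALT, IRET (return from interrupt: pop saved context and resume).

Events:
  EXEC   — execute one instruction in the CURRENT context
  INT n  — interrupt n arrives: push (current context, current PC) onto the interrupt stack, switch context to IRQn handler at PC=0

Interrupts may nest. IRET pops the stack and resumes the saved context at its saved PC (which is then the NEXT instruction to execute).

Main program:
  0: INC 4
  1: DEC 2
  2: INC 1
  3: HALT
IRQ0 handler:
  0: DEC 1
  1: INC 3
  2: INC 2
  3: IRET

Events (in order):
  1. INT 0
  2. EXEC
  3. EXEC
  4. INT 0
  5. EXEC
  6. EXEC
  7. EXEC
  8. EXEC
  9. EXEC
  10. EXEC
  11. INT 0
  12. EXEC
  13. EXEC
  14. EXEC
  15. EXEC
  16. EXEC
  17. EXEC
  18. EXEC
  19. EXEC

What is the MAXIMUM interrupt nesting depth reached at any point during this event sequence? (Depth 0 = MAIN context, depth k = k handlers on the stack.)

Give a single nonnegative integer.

Answer: 2

Derivation:
Event 1 (INT 0): INT 0 arrives: push (MAIN, PC=0), enter IRQ0 at PC=0 (depth now 1) [depth=1]
Event 2 (EXEC): [IRQ0] PC=0: DEC 1 -> ACC=-1 [depth=1]
Event 3 (EXEC): [IRQ0] PC=1: INC 3 -> ACC=2 [depth=1]
Event 4 (INT 0): INT 0 arrives: push (IRQ0, PC=2), enter IRQ0 at PC=0 (depth now 2) [depth=2]
Event 5 (EXEC): [IRQ0] PC=0: DEC 1 -> ACC=1 [depth=2]
Event 6 (EXEC): [IRQ0] PC=1: INC 3 -> ACC=4 [depth=2]
Event 7 (EXEC): [IRQ0] PC=2: INC 2 -> ACC=6 [depth=2]
Event 8 (EXEC): [IRQ0] PC=3: IRET -> resume IRQ0 at PC=2 (depth now 1) [depth=1]
Event 9 (EXEC): [IRQ0] PC=2: INC 2 -> ACC=8 [depth=1]
Event 10 (EXEC): [IRQ0] PC=3: IRET -> resume MAIN at PC=0 (depth now 0) [depth=0]
Event 11 (INT 0): INT 0 arrives: push (MAIN, PC=0), enter IRQ0 at PC=0 (depth now 1) [depth=1]
Event 12 (EXEC): [IRQ0] PC=0: DEC 1 -> ACC=7 [depth=1]
Event 13 (EXEC): [IRQ0] PC=1: INC 3 -> ACC=10 [depth=1]
Event 14 (EXEC): [IRQ0] PC=2: INC 2 -> ACC=12 [depth=1]
Event 15 (EXEC): [IRQ0] PC=3: IRET -> resume MAIN at PC=0 (depth now 0) [depth=0]
Event 16 (EXEC): [MAIN] PC=0: INC 4 -> ACC=16 [depth=0]
Event 17 (EXEC): [MAIN] PC=1: DEC 2 -> ACC=14 [depth=0]
Event 18 (EXEC): [MAIN] PC=2: INC 1 -> ACC=15 [depth=0]
Event 19 (EXEC): [MAIN] PC=3: HALT [depth=0]
Max depth observed: 2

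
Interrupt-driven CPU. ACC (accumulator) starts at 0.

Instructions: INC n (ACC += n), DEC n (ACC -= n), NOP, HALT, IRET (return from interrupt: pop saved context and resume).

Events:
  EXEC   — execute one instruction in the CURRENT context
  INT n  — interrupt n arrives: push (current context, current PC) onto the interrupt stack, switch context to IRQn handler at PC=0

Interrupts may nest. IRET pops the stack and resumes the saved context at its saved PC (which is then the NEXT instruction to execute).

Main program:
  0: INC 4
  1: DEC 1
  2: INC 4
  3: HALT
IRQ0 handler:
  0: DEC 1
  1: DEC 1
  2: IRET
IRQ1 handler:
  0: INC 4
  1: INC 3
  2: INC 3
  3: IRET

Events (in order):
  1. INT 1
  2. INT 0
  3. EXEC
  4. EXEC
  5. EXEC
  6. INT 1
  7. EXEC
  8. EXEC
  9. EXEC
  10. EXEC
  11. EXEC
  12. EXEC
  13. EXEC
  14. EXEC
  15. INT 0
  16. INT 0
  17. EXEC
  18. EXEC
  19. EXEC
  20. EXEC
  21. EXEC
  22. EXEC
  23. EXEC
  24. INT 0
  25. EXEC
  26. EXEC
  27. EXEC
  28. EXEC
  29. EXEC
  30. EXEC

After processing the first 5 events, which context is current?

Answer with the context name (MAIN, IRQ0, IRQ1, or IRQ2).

Event 1 (INT 1): INT 1 arrives: push (MAIN, PC=0), enter IRQ1 at PC=0 (depth now 1)
Event 2 (INT 0): INT 0 arrives: push (IRQ1, PC=0), enter IRQ0 at PC=0 (depth now 2)
Event 3 (EXEC): [IRQ0] PC=0: DEC 1 -> ACC=-1
Event 4 (EXEC): [IRQ0] PC=1: DEC 1 -> ACC=-2
Event 5 (EXEC): [IRQ0] PC=2: IRET -> resume IRQ1 at PC=0 (depth now 1)

Answer: IRQ1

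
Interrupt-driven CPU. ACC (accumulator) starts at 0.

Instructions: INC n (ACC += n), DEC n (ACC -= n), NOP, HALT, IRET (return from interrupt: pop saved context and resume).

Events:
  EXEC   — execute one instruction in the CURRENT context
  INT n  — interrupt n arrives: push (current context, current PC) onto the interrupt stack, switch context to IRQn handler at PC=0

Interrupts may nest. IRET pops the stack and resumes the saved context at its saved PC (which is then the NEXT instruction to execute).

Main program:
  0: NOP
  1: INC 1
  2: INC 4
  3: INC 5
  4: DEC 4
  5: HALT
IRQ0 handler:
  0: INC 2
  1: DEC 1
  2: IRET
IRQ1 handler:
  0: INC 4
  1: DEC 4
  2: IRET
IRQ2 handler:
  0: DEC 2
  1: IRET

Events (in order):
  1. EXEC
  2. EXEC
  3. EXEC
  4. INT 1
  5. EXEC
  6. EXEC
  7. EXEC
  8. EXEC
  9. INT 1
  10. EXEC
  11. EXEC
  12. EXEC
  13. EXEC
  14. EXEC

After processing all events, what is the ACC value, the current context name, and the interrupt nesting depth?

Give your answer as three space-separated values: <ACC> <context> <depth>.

Event 1 (EXEC): [MAIN] PC=0: NOP
Event 2 (EXEC): [MAIN] PC=1: INC 1 -> ACC=1
Event 3 (EXEC): [MAIN] PC=2: INC 4 -> ACC=5
Event 4 (INT 1): INT 1 arrives: push (MAIN, PC=3), enter IRQ1 at PC=0 (depth now 1)
Event 5 (EXEC): [IRQ1] PC=0: INC 4 -> ACC=9
Event 6 (EXEC): [IRQ1] PC=1: DEC 4 -> ACC=5
Event 7 (EXEC): [IRQ1] PC=2: IRET -> resume MAIN at PC=3 (depth now 0)
Event 8 (EXEC): [MAIN] PC=3: INC 5 -> ACC=10
Event 9 (INT 1): INT 1 arrives: push (MAIN, PC=4), enter IRQ1 at PC=0 (depth now 1)
Event 10 (EXEC): [IRQ1] PC=0: INC 4 -> ACC=14
Event 11 (EXEC): [IRQ1] PC=1: DEC 4 -> ACC=10
Event 12 (EXEC): [IRQ1] PC=2: IRET -> resume MAIN at PC=4 (depth now 0)
Event 13 (EXEC): [MAIN] PC=4: DEC 4 -> ACC=6
Event 14 (EXEC): [MAIN] PC=5: HALT

Answer: 6 MAIN 0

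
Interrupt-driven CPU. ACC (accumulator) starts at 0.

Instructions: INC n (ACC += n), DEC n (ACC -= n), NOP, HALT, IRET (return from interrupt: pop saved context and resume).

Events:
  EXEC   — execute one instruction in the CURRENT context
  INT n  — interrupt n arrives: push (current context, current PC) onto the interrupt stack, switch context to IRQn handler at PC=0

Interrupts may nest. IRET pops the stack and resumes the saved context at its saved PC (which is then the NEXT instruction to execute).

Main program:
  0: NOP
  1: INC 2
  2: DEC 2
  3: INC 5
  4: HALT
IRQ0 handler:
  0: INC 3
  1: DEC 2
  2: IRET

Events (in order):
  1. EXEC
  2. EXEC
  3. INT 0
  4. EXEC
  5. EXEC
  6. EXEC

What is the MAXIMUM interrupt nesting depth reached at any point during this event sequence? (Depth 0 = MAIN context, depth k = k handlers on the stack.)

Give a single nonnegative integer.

Answer: 1

Derivation:
Event 1 (EXEC): [MAIN] PC=0: NOP [depth=0]
Event 2 (EXEC): [MAIN] PC=1: INC 2 -> ACC=2 [depth=0]
Event 3 (INT 0): INT 0 arrives: push (MAIN, PC=2), enter IRQ0 at PC=0 (depth now 1) [depth=1]
Event 4 (EXEC): [IRQ0] PC=0: INC 3 -> ACC=5 [depth=1]
Event 5 (EXEC): [IRQ0] PC=1: DEC 2 -> ACC=3 [depth=1]
Event 6 (EXEC): [IRQ0] PC=2: IRET -> resume MAIN at PC=2 (depth now 0) [depth=0]
Max depth observed: 1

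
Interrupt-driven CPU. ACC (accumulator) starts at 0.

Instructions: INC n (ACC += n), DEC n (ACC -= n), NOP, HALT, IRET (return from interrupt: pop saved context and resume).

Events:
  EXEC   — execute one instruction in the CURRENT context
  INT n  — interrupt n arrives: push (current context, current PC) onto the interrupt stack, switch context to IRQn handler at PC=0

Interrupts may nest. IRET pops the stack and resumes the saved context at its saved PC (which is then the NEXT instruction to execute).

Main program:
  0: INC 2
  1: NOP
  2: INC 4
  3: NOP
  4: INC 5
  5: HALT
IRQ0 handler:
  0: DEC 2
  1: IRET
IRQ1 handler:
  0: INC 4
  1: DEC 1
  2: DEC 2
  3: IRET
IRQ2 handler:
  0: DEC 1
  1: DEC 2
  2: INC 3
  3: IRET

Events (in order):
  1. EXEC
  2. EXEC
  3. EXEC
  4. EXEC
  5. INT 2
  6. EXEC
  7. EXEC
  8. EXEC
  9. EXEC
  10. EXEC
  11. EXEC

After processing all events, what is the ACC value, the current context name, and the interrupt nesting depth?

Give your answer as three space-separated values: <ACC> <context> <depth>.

Event 1 (EXEC): [MAIN] PC=0: INC 2 -> ACC=2
Event 2 (EXEC): [MAIN] PC=1: NOP
Event 3 (EXEC): [MAIN] PC=2: INC 4 -> ACC=6
Event 4 (EXEC): [MAIN] PC=3: NOP
Event 5 (INT 2): INT 2 arrives: push (MAIN, PC=4), enter IRQ2 at PC=0 (depth now 1)
Event 6 (EXEC): [IRQ2] PC=0: DEC 1 -> ACC=5
Event 7 (EXEC): [IRQ2] PC=1: DEC 2 -> ACC=3
Event 8 (EXEC): [IRQ2] PC=2: INC 3 -> ACC=6
Event 9 (EXEC): [IRQ2] PC=3: IRET -> resume MAIN at PC=4 (depth now 0)
Event 10 (EXEC): [MAIN] PC=4: INC 5 -> ACC=11
Event 11 (EXEC): [MAIN] PC=5: HALT

Answer: 11 MAIN 0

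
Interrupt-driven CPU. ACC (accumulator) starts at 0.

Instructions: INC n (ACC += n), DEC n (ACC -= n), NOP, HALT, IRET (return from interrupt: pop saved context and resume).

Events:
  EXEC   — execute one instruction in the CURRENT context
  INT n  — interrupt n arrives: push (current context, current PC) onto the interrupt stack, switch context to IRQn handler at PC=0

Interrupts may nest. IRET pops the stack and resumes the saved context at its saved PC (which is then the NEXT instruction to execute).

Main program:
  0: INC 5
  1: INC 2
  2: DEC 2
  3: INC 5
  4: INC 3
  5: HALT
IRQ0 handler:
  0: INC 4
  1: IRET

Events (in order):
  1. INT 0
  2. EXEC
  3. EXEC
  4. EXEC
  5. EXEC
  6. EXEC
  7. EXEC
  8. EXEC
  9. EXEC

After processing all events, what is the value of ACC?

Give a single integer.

Answer: 17

Derivation:
Event 1 (INT 0): INT 0 arrives: push (MAIN, PC=0), enter IRQ0 at PC=0 (depth now 1)
Event 2 (EXEC): [IRQ0] PC=0: INC 4 -> ACC=4
Event 3 (EXEC): [IRQ0] PC=1: IRET -> resume MAIN at PC=0 (depth now 0)
Event 4 (EXEC): [MAIN] PC=0: INC 5 -> ACC=9
Event 5 (EXEC): [MAIN] PC=1: INC 2 -> ACC=11
Event 6 (EXEC): [MAIN] PC=2: DEC 2 -> ACC=9
Event 7 (EXEC): [MAIN] PC=3: INC 5 -> ACC=14
Event 8 (EXEC): [MAIN] PC=4: INC 3 -> ACC=17
Event 9 (EXEC): [MAIN] PC=5: HALT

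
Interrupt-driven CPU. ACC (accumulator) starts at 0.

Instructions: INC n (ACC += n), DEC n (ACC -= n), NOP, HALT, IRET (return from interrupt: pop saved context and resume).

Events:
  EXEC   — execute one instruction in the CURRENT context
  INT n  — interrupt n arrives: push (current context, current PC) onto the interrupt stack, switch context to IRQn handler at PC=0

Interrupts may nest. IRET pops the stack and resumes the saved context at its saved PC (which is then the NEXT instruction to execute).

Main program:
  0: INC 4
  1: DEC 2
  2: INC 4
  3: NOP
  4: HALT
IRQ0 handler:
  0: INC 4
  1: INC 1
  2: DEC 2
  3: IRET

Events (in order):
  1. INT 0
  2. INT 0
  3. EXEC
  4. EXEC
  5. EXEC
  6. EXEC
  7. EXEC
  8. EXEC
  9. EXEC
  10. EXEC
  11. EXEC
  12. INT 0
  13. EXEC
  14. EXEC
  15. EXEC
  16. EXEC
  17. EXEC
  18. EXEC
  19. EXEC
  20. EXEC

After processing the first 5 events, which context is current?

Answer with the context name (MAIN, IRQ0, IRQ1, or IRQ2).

Event 1 (INT 0): INT 0 arrives: push (MAIN, PC=0), enter IRQ0 at PC=0 (depth now 1)
Event 2 (INT 0): INT 0 arrives: push (IRQ0, PC=0), enter IRQ0 at PC=0 (depth now 2)
Event 3 (EXEC): [IRQ0] PC=0: INC 4 -> ACC=4
Event 4 (EXEC): [IRQ0] PC=1: INC 1 -> ACC=5
Event 5 (EXEC): [IRQ0] PC=2: DEC 2 -> ACC=3

Answer: IRQ0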